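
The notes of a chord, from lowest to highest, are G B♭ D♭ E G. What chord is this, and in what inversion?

The pitch classes G, Bb, Db, E arrange in thirds as E–G–Bb–Db: an E diminished seventh chord.
With the third (G) in the bass, the chord is in first inversion (figured bass 6/5).

E diminished seventh, first inversion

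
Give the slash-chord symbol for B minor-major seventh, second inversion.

Second inversion of B minor-major seventh has the fifth (F#) in the bass. As a slash chord: Bm(maj7)/F#.

Bm(maj7)/F#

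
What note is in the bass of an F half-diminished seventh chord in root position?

F

In root position the root is lowest. For F half-diminished seventh (F–Ab–Cb–Eb) that is F.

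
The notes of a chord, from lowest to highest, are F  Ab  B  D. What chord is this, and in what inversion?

B diminished seventh, second inversion

The pitch classes F, Ab, B, D arrange in thirds as B–D–F–Ab: a B diminished seventh chord.
F is the fifth of B diminished seventh; fifth in the bass means second inversion (figured bass 4/3).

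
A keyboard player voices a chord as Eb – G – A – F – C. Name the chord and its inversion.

Reducing to letter names: Eb, G, A, F, C. These stack in thirds as F–A–C–Eb–G — an F dominant ninth chord.
With the seventh (Eb) in the bass, the chord is in third inversion.

F dominant ninth, third inversion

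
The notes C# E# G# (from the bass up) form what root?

The distinct letter names are C#, E#, G#. Arranged as a stack of thirds they read C#–E#–G#, so C# is the root (a C# major triad).

C#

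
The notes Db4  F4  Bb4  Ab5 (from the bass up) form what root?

Bb

Db, F, Bb, Ab are the tones of a Bb minor seventh chord (Bb–Db–F–Ab), making Bb the root.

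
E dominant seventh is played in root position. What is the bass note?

E

The root of E dominant seventh (E–G#–B–D) is E; that is the bass in root position.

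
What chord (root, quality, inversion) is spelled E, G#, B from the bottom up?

E major, root position

The distinct note names are E, G#, B. Stacked in thirds they read E–G#–B, which is a major triad on E.
The lowest note is E, the root of the chord, so this is root position (figured bass 5/3).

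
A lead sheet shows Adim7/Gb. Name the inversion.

Adim7/Gb means A diminished seventh with Gb in the bass. Gb is the seventh of A diminished seventh (A–C–Eb–Gb), so this is third inversion.

third inversion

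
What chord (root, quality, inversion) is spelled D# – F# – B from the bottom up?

The distinct note names are D#, F#, B. Stacked in thirds they read B–D#–F#, which is a major triad on B.
D# is the third of B major; third in the bass means first inversion (figured bass 6).

B major, first inversion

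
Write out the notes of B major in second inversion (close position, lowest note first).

Spelling B major: B–D#–F#. In second inversion the fifth is bass, giving F#, B, D# from the bottom.

F#, B, D#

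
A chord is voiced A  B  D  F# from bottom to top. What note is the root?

B

A, B, D, F# are the tones of a B minor seventh chord (B–D–F#–A), making B the root.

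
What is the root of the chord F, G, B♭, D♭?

The distinct letter names are F, G, Bb, Db. Arranged as a stack of thirds they read G–Bb–Db–F, so G is the root (a G half-diminished seventh chord).

G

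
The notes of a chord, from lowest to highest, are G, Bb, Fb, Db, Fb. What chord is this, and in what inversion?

The pitch classes G, Bb, Fb, Db arrange in thirds as G–Bb–Db–Fb: a G diminished seventh chord.
With the root (G) in the bass, the chord is in root position (figured bass 7).

G diminished seventh, root position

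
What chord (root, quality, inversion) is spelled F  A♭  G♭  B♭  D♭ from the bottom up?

Reducing to letter names: F, Ab, Gb, Bb, Db. These stack in thirds as Gb–Bb–Db–F–Ab — a Gb major ninth chord.
F is the seventh of Gb major ninth; seventh in the bass means third inversion.

Gb major ninth, third inversion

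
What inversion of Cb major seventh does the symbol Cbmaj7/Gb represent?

second inversion

Cbmaj7/Gb means Cb major seventh with Gb in the bass. Gb is the fifth of Cb major seventh (Cb–Eb–Gb–Bb), so this is second inversion.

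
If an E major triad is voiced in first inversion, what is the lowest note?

G#

E major is E–G#–B. First inversion places the third in the bass: G#.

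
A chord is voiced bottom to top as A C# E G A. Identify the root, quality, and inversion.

The distinct note names are A, C#, E, G. Stacked in thirds they read A–C#–E–G, which is a dominant seventh chord on A.
The lowest note is A, the root of the chord, so this is root position (figured bass 7).

A dominant seventh, root position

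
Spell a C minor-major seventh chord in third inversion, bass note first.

B, C, Eb, G

Spelling C minor-major seventh: C–Eb–G–B. In third inversion the seventh is bass, giving B, C, Eb, G from the bottom.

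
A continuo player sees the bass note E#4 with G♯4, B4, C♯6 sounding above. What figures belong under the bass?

6/5

The notes E#, G#, B, C# stack in thirds as C#–E#–G#–B — a C# dominant seventh chord. The bass E# is the third, so this is first inversion: figured 6/5.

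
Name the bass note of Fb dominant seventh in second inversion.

Cb

The fifth of Fb dominant seventh (Fb–Ab–Cb–Ebb) is Cb; that is the bass in second inversion.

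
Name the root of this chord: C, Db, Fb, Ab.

Db

C, Db, Fb, Ab are the tones of a Db minor-major seventh chord (Db–Fb–Ab–C), making Db the root.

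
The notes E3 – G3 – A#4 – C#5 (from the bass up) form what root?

A#

E, G, A#, C# are the tones of an A# diminished seventh chord (A#–C#–E–G), making A# the root.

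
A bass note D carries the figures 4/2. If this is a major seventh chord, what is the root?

The figures 4/2 mean the seventh of the chord is in the bass. If D is the seventh of a major seventh chord, the root is Eb (chord tones Eb–G–Bb–D).

Eb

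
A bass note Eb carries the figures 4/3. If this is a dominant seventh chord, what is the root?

The figures 4/3 mean the fifth of the chord is in the bass. If Eb is the fifth of a dominant seventh chord, the root is Ab (chord tones Ab–C–Eb–Gb).

Ab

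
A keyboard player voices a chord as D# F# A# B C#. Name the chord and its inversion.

The distinct note names are D#, F#, A#, B, C#. Stacked in thirds they read B–D#–F#–A#–C#, which is a major ninth chord on B.
D# is the third of B major ninth; third in the bass means first inversion.

B major ninth, first inversion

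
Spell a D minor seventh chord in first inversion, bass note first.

D minor seventh is D–F–A–C. First inversion puts the third (F) in the bass, with the remaining tones above: F, A, C, D.

F, A, C, D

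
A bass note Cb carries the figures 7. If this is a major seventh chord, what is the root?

Cb

The figures 7 mean the root of the chord is in the bass. If Cb is the root of a major seventh chord, the root is Cb (chord tones Cb–Eb–Gb–Bb).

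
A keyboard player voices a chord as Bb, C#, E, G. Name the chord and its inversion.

Reducing to letter names: Bb, C#, E, G. These stack in thirds as C#–E–G–Bb — a C# diminished seventh chord.
Bb is the seventh of C# diminished seventh; seventh in the bass means third inversion (figured bass 4/2).

C# diminished seventh, third inversion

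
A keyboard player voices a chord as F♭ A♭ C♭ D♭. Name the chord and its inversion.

Db minor seventh, first inversion

Reducing to letter names: Fb, Ab, Cb, Db. These stack in thirds as Db–Fb–Ab–Cb — a Db minor seventh chord.
With the third (Fb) in the bass, the chord is in first inversion (figured bass 6/5).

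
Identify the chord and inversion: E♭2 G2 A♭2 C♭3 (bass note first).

Ab minor-major seventh, second inversion

Reducing to letter names: Eb, G, Ab, Cb. These stack in thirds as Ab–Cb–Eb–G — an Ab minor-major seventh chord.
Eb is the fifth of Ab minor-major seventh; fifth in the bass means second inversion (figured bass 4/3).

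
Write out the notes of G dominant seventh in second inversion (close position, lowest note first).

D, F, G, B

G dominant seventh is G–B–D–F. Second inversion puts the fifth (D) in the bass, with the remaining tones above: D, F, G, B.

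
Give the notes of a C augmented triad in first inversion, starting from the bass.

Spelling C augmented: C–E–G#. In first inversion the third is bass, giving E, G#, C from the bottom.

E, G#, C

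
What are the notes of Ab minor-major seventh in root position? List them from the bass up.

Ab, Cb, Eb, G

Ab minor-major seventh is Ab–Cb–Eb–G. Root position puts the root (Ab) in the bass, with the remaining tones above: Ab, Cb, Eb, G.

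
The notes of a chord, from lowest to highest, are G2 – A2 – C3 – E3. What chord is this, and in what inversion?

The distinct note names are G, A, C, E. Stacked in thirds they read A–C–E–G, which is a minor seventh chord on A.
With the seventh (G) in the bass, the chord is in third inversion (figured bass 4/2).

A minor seventh, third inversion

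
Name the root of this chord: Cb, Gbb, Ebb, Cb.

Reordering Cb, Gbb, Ebb into stacked thirds gives Cb–Ebb–Gbb; the bottom of that stack, Cb, is the root.

Cb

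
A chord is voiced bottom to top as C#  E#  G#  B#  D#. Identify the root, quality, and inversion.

The pitch classes C#, E#, G#, B#, D# arrange in thirds as C#–E#–G#–B#–D#: a C# major ninth chord.
C# is the root of C# major ninth; root in the bass means root position.

C# major ninth, root position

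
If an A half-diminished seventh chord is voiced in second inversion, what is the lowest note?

Eb

A half-diminished seventh is A–C–Eb–G. Second inversion places the fifth in the bass: Eb.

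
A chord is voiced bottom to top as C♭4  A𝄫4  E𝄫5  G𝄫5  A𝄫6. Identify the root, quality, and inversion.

The pitch classes Cb, Abb, Ebb, Gbb arrange in thirds as Abb–Cb–Ebb–Gbb: an Abb dominant seventh chord.
The lowest note is Cb, the third of the chord, so this is first inversion (figured bass 6/5).

Abb dominant seventh, first inversion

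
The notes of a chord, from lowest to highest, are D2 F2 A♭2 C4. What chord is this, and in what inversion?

The distinct note names are D, F, Ab, C. Stacked in thirds they read D–F–Ab–C, which is a half-diminished seventh chord on D.
The lowest note is D, the root of the chord, so this is root position (figured bass 7).

D half-diminished seventh, root position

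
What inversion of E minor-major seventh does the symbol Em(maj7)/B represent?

Em(maj7)/B means E minor-major seventh with B in the bass. B is the fifth of E minor-major seventh (E–G–B–D#), so this is second inversion.

second inversion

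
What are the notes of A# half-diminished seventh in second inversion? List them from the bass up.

The chord tones are A#–C#–E–G#. With the fifth (E) lowest for second inversion: E, G#, A#, C#.

E, G#, A#, C#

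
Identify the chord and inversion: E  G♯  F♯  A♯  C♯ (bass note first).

Reducing to letter names: E, G#, F#, A#, C#. These stack in thirds as F#–A#–C#–E–G# — an F# dominant ninth chord.
The lowest note is E, the seventh of the chord, so this is third inversion.

F# dominant ninth, third inversion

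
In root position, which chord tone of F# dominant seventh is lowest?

F#

F# dominant seventh is F#–A#–C#–E. Root position places the root in the bass: F#.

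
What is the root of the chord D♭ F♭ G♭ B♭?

The distinct letter names are Db, Fb, Gb, Bb. Arranged as a stack of thirds they read Gb–Bb–Db–Fb, so Gb is the root (a Gb dominant seventh chord).

Gb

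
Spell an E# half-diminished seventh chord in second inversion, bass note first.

B, D#, E#, G#

E# half-diminished seventh is E#–G#–B–D#. Second inversion puts the fifth (B) in the bass, with the remaining tones above: B, D#, E#, G#.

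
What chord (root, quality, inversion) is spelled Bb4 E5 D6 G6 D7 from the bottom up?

The pitch classes Bb, E, D, G arrange in thirds as E–G–Bb–D: an E half-diminished seventh chord.
The lowest note is Bb, the fifth of the chord, so this is second inversion (figured bass 4/3).

E half-diminished seventh, second inversion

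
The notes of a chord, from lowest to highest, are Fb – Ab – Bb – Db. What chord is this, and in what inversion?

Bb half-diminished seventh, second inversion

Reducing to letter names: Fb, Ab, Bb, Db. These stack in thirds as Bb–Db–Fb–Ab — a Bb half-diminished seventh chord.
With the fifth (Fb) in the bass, the chord is in second inversion (figured bass 4/3).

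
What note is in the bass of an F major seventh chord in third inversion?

E

In third inversion the seventh is lowest. For F major seventh (F–A–C–E) that is E.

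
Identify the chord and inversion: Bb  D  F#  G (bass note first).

G minor-major seventh, first inversion

Reducing to letter names: Bb, D, F#, G. These stack in thirds as G–Bb–D–F# — a G minor-major seventh chord.
With the third (Bb) in the bass, the chord is in first inversion (figured bass 6/5).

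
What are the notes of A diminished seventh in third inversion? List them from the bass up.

The chord tones are A–C–Eb–Gb. With the seventh (Gb) lowest for third inversion: Gb, A, C, Eb.

Gb, A, C, Eb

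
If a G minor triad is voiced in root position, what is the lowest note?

G

In root position the root is lowest. For G minor (G–Bb–D) that is G.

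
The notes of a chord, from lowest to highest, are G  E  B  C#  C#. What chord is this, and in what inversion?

C# half-diminished seventh, second inversion

The distinct note names are G, E, B, C#. Stacked in thirds they read C#–E–G–B, which is a half-diminished seventh chord on C#.
G is the fifth of C# half-diminished seventh; fifth in the bass means second inversion (figured bass 4/3).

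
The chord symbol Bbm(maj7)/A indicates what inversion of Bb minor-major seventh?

Bbm(maj7)/A means Bb minor-major seventh with A in the bass. A is the seventh of Bb minor-major seventh (Bb–Db–F–A), so this is third inversion.

third inversion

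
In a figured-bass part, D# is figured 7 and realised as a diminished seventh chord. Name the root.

D#

The figures 7 mean the root of the chord is in the bass. If D# is the root of a diminished seventh chord, the root is D# (chord tones D#–F#–A–C).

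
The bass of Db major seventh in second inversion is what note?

Ab

In second inversion the fifth is lowest. For Db major seventh (Db–F–Ab–C) that is Ab.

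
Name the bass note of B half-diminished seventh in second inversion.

In second inversion the fifth is lowest. For B half-diminished seventh (B–D–F–A) that is F.

F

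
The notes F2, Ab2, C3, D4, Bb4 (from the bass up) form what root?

F, Ab, C, D, Bb are the tones of a Bb dominant ninth chord (Bb–D–F–Ab–C), making Bb the root.

Bb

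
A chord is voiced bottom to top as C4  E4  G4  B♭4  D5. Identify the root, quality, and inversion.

C dominant ninth, root position

The distinct note names are C, E, G, Bb, D. Stacked in thirds they read C–E–G–Bb–D, which is a dominant ninth chord on C.
The lowest note is C, the root of the chord, so this is root position.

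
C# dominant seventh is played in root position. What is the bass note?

In root position the root is lowest. For C# dominant seventh (C#–E#–G#–B) that is C#.

C#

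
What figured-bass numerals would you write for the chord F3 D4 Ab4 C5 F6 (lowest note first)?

6/5

The notes F, D, Ab, C stack in thirds as D–F–Ab–C — a D half-diminished seventh chord. The bass F is the third, so this is first inversion: figured 6/5.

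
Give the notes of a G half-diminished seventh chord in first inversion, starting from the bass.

G half-diminished seventh is G–Bb–Db–F. First inversion puts the third (Bb) in the bass, with the remaining tones above: Bb, Db, F, G.

Bb, Db, F, G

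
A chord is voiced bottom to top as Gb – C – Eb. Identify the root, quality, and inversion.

C diminished, second inversion

The pitch classes Gb, C, Eb arrange in thirds as C–Eb–Gb: a C diminished triad.
With the fifth (Gb) in the bass, the chord is in second inversion (figured bass 6/4).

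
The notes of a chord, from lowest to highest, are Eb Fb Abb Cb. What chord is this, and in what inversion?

The distinct note names are Eb, Fb, Abb, Cb. Stacked in thirds they read Fb–Abb–Cb–Eb, which is a minor-major seventh chord on Fb.
Eb is the seventh of Fb minor-major seventh; seventh in the bass means third inversion (figured bass 4/2).

Fb minor-major seventh, third inversion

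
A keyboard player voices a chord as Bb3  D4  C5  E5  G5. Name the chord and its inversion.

Reducing to letter names: Bb, D, C, E, G. These stack in thirds as C–E–G–Bb–D — a C dominant ninth chord.
Bb is the seventh of C dominant ninth; seventh in the bass means third inversion.

C dominant ninth, third inversion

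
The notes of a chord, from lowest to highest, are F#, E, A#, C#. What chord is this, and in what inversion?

Reducing to letter names: F#, E, A#, C#. These stack in thirds as F#–A#–C#–E — an F# dominant seventh chord.
With the root (F#) in the bass, the chord is in root position (figured bass 7).

F# dominant seventh, root position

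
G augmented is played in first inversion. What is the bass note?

G augmented is G–B–D#. First inversion places the third in the bass: B.

B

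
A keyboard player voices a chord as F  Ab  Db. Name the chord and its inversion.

The pitch classes F, Ab, Db arrange in thirds as Db–F–Ab: a Db major triad.
With the third (F) in the bass, the chord is in first inversion (figured bass 6).

Db major, first inversion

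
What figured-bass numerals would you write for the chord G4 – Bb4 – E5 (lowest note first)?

The notes G, Bb, E stack in thirds as E–G–Bb — an E diminished triad. The bass G is the third, so this is first inversion: figured 6.

6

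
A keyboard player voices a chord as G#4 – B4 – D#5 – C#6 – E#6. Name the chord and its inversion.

C# dominant ninth, second inversion

The pitch classes G#, B, D#, C#, E# arrange in thirds as C#–E#–G#–B–D#: a C# dominant ninth chord.
With the fifth (G#) in the bass, the chord is in second inversion.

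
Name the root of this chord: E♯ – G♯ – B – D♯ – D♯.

E#

Reordering E#, G#, B, D# into stacked thirds gives E#–G#–B–D#; the bottom of that stack, E#, is the root.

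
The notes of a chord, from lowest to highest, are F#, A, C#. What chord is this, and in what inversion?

The pitch classes F#, A, C# arrange in thirds as F#–A–C#: an F# minor triad.
F# is the root of F# minor; root in the bass means root position (figured bass 5/3).

F# minor, root position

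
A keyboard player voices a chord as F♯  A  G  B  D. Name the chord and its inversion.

G major ninth, third inversion

Reducing to letter names: F#, A, G, B, D. These stack in thirds as G–B–D–F#–A — a G major ninth chord.
The lowest note is F#, the seventh of the chord, so this is third inversion.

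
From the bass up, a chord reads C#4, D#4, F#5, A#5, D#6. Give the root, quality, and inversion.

The pitch classes C#, D#, F#, A# arrange in thirds as D#–F#–A#–C#: a D# minor seventh chord.
With the seventh (C#) in the bass, the chord is in third inversion (figured bass 4/2).

D# minor seventh, third inversion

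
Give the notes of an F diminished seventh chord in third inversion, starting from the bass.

F diminished seventh is F–Ab–Cb–Ebb. Third inversion puts the seventh (Ebb) in the bass, with the remaining tones above: Ebb, F, Ab, Cb.

Ebb, F, Ab, Cb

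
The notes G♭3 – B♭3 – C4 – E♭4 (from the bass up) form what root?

C

Gb, Bb, C, Eb are the tones of a C half-diminished seventh chord (C–Eb–Gb–Bb), making C the root.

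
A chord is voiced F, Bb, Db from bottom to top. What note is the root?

Bb

The distinct letter names are F, Bb, Db. Arranged as a stack of thirds they read Bb–Db–F, so Bb is the root (a Bb minor triad).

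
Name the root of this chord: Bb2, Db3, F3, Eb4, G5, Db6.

Reordering Bb, Db, F, Eb, G into stacked thirds gives Eb–G–Bb–Db–F; the bottom of that stack, Eb, is the root.

Eb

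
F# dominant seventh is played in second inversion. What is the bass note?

C#

The fifth of F# dominant seventh (F#–A#–C#–E) is C#; that is the bass in second inversion.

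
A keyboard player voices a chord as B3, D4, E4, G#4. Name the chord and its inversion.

The pitch classes B, D, E, G# arrange in thirds as E–G#–B–D: an E dominant seventh chord.
B is the fifth of E dominant seventh; fifth in the bass means second inversion (figured bass 4/3).

E dominant seventh, second inversion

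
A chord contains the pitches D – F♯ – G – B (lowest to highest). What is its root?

G

The distinct letter names are D, F#, G, B. Arranged as a stack of thirds they read G–B–D–F#, so G is the root (a G major seventh chord).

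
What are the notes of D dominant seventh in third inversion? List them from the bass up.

Spelling D dominant seventh: D–F#–A–C. In third inversion the seventh is bass, giving C, D, F#, A from the bottom.

C, D, F#, A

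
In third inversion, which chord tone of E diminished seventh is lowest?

Db

The seventh of E diminished seventh (E–G–Bb–Db) is Db; that is the bass in third inversion.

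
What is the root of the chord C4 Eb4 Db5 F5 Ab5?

Db

Reordering C, Eb, Db, F, Ab into stacked thirds gives Db–F–Ab–C–Eb; the bottom of that stack, Db, is the root.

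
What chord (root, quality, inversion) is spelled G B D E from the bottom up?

The pitch classes G, B, D, E arrange in thirds as E–G–B–D: an E minor seventh chord.
G is the third of E minor seventh; third in the bass means first inversion (figured bass 6/5).

E minor seventh, first inversion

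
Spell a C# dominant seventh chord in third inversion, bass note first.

C# dominant seventh is C#–E#–G#–B. Third inversion puts the seventh (B) in the bass, with the remaining tones above: B, C#, E#, G#.

B, C#, E#, G#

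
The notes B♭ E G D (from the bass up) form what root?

E

The distinct letter names are Bb, E, G, D. Arranged as a stack of thirds they read E–G–Bb–D, so E is the root (an E half-diminished seventh chord).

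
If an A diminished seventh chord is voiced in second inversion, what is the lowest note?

A diminished seventh is A–C–Eb–Gb. Second inversion places the fifth in the bass: Eb.

Eb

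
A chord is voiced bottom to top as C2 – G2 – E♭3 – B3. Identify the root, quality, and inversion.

C minor-major seventh, root position

The pitch classes C, G, Eb, B arrange in thirds as C–Eb–G–B: a C minor-major seventh chord.
The lowest note is C, the root of the chord, so this is root position (figured bass 7).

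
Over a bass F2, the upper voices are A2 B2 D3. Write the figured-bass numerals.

4/3

The notes F, A, B, D stack in thirds as B–D–F–A — a B half-diminished seventh chord. The bass F is the fifth, so this is second inversion: figured 4/3.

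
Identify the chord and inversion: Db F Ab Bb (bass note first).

Bb minor seventh, first inversion

The pitch classes Db, F, Ab, Bb arrange in thirds as Bb–Db–F–Ab: a Bb minor seventh chord.
With the third (Db) in the bass, the chord is in first inversion (figured bass 6/5).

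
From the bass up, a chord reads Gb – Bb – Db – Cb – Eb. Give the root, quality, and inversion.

Cb major ninth, second inversion

The distinct note names are Gb, Bb, Db, Cb, Eb. Stacked in thirds they read Cb–Eb–Gb–Bb–Db, which is a major ninth chord on Cb.
Gb is the fifth of Cb major ninth; fifth in the bass means second inversion.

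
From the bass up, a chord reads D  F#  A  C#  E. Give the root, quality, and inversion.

The distinct note names are D, F#, A, C#, E. Stacked in thirds they read D–F#–A–C#–E, which is a major ninth chord on D.
D is the root of D major ninth; root in the bass means root position.

D major ninth, root position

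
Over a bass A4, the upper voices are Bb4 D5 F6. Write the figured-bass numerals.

The notes A, Bb, D, F stack in thirds as Bb–D–F–A — a Bb major seventh chord. The bass A is the seventh, so this is third inversion: figured 4/2.

4/2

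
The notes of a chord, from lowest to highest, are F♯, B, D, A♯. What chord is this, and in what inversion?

Reducing to letter names: F#, B, D, A#. These stack in thirds as B–D–F#–A# — a B minor-major seventh chord.
With the fifth (F#) in the bass, the chord is in second inversion (figured bass 4/3).

B minor-major seventh, second inversion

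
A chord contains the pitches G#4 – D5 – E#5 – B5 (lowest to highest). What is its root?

E#

The distinct letter names are G#, D, E#, B. Arranged as a stack of thirds they read E#–G#–B–D, so E# is the root (an E# diminished seventh chord).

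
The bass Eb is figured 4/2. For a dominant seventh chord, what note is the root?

F

The figures 4/2 mean the seventh of the chord is in the bass. If Eb is the seventh of a dominant seventh chord, the root is F (chord tones F–A–C–Eb).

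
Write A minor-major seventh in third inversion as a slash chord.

Am(maj7)/G#

Third inversion of A minor-major seventh has the seventh (G#) in the bass. As a slash chord: Am(maj7)/G#.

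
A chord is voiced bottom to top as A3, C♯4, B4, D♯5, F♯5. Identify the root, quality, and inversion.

B dominant ninth, third inversion

The distinct note names are A, C#, B, D#, F#. Stacked in thirds they read B–D#–F#–A–C#, which is a dominant ninth chord on B.
With the seventh (A) in the bass, the chord is in third inversion.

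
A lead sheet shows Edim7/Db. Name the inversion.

third inversion

Edim7/Db means E diminished seventh with Db in the bass. Db is the seventh of E diminished seventh (E–G–Bb–Db), so this is third inversion.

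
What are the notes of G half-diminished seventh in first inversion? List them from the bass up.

G half-diminished seventh is G–Bb–Db–F. First inversion puts the third (Bb) in the bass, with the remaining tones above: Bb, Db, F, G.

Bb, Db, F, G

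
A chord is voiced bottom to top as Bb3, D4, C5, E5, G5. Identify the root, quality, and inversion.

C dominant ninth, third inversion

The distinct note names are Bb, D, C, E, G. Stacked in thirds they read C–E–G–Bb–D, which is a dominant ninth chord on C.
The lowest note is Bb, the seventh of the chord, so this is third inversion.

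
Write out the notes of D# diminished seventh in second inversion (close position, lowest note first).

Spelling D# diminished seventh: D#–F#–A–C. In second inversion the fifth is bass, giving A, C, D#, F# from the bottom.

A, C, D#, F#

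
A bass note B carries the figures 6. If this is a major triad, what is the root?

The figures 6 mean the third of the chord is in the bass. If B is the third of a major triad, the root is G (chord tones G–B–D).

G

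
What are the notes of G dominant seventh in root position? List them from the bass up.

G, B, D, F

G dominant seventh is G–B–D–F. Root position puts the root (G) in the bass, with the remaining tones above: G, B, D, F.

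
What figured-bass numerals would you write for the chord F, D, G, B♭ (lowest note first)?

4/2

The notes F, D, G, Bb stack in thirds as G–Bb–D–F — a G minor seventh chord. The bass F is the seventh, so this is third inversion: figured 4/2.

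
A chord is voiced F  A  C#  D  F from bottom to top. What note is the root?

The distinct letter names are F, A, C#, D. Arranged as a stack of thirds they read D–F–A–C#, so D is the root (a D minor-major seventh chord).

D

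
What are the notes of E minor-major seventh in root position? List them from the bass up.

E, G, B, D#

Spelling E minor-major seventh: E–G–B–D#. In root position the root is bass, giving E, G, B, D# from the bottom.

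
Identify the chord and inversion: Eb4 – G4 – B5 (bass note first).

The pitch classes Eb, G, B arrange in thirds as Eb–G–B: an Eb augmented triad.
Eb is the root of Eb augmented; root in the bass means root position (figured bass 5/3).

Eb augmented, root position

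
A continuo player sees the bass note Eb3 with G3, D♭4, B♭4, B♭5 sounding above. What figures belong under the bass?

The notes Eb, G, Db, Bb stack in thirds as Eb–G–Bb–Db — an Eb dominant seventh chord. The bass Eb is the root, so this is root position: figured 7.

7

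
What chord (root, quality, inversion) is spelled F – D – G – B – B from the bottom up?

G dominant seventh, third inversion

Reducing to letter names: F, D, G, B. These stack in thirds as G–B–D–F — a G dominant seventh chord.
With the seventh (F) in the bass, the chord is in third inversion (figured bass 4/2).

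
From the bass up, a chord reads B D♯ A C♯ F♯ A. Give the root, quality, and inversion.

The distinct note names are B, D#, A, C#, F#. Stacked in thirds they read B–D#–F#–A–C#, which is a dominant ninth chord on B.
The lowest note is B, the root of the chord, so this is root position.

B dominant ninth, root position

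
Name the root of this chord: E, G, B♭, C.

C

E, G, Bb, C are the tones of a C dominant seventh chord (C–E–G–Bb), making C the root.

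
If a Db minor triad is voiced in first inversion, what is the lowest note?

Fb

Db minor is Db–Fb–Ab. First inversion places the third in the bass: Fb.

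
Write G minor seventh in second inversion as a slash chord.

Second inversion of G minor seventh has the fifth (D) in the bass. As a slash chord: Gm7/D.

Gm7/D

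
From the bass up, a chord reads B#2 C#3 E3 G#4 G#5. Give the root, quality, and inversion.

C# minor-major seventh, third inversion

Reducing to letter names: B#, C#, E, G#. These stack in thirds as C#–E–G#–B# — a C# minor-major seventh chord.
The lowest note is B#, the seventh of the chord, so this is third inversion (figured bass 4/2).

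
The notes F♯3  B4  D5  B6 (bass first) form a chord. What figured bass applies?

6/4

The notes F#, B, D stack in thirds as B–D–F# — a B minor triad. The bass F# is the fifth, so this is second inversion: figured 6/4.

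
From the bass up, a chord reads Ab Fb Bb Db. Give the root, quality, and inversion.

Reducing to letter names: Ab, Fb, Bb, Db. These stack in thirds as Bb–Db–Fb–Ab — a Bb half-diminished seventh chord.
With the seventh (Ab) in the bass, the chord is in third inversion (figured bass 4/2).

Bb half-diminished seventh, third inversion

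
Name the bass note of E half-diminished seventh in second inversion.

Bb

In second inversion the fifth is lowest. For E half-diminished seventh (E–G–Bb–D) that is Bb.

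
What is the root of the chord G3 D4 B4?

G

G, D, B are the tones of a G major triad (G–B–D), making G the root.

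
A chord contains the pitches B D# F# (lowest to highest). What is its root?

B

B, D#, F# are the tones of a B major triad (B–D#–F#), making B the root.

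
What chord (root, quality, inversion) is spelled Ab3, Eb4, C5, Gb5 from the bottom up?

Ab dominant seventh, root position

The distinct note names are Ab, Eb, C, Gb. Stacked in thirds they read Ab–C–Eb–Gb, which is a dominant seventh chord on Ab.
With the root (Ab) in the bass, the chord is in root position (figured bass 7).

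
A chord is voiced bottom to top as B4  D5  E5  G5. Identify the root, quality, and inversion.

E minor seventh, second inversion

The distinct note names are B, D, E, G. Stacked in thirds they read E–G–B–D, which is a minor seventh chord on E.
With the fifth (B) in the bass, the chord is in second inversion (figured bass 4/3).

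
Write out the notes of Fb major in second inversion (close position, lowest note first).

Cb, Fb, Ab

Fb major is Fb–Ab–Cb. Second inversion puts the fifth (Cb) in the bass, with the remaining tones above: Cb, Fb, Ab.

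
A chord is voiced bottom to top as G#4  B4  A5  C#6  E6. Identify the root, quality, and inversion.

A major ninth, third inversion

Reducing to letter names: G#, B, A, C#, E. These stack in thirds as A–C#–E–G#–B — an A major ninth chord.
The lowest note is G#, the seventh of the chord, so this is third inversion.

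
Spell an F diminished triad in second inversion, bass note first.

Cb, F, Ab

Spelling F diminished: F–Ab–Cb. In second inversion the fifth is bass, giving Cb, F, Ab from the bottom.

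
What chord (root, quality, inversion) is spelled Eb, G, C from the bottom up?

Reducing to letter names: Eb, G, C. These stack in thirds as C–Eb–G — a C minor triad.
With the third (Eb) in the bass, the chord is in first inversion (figured bass 6).

C minor, first inversion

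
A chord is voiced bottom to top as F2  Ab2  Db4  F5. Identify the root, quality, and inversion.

The distinct note names are F, Ab, Db. Stacked in thirds they read Db–F–Ab, which is a major triad on Db.
The lowest note is F, the third of the chord, so this is first inversion (figured bass 6).

Db major, first inversion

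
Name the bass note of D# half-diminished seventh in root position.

D# half-diminished seventh is D#–F#–A–C#. Root position places the root in the bass: D#.

D#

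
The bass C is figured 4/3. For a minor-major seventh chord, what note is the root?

F

The figures 4/3 mean the fifth of the chord is in the bass. If C is the fifth of a minor-major seventh chord, the root is F (chord tones F–Ab–C–E).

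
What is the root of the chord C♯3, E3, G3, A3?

Reordering C#, E, G, A into stacked thirds gives A–C#–E–G; the bottom of that stack, A, is the root.

A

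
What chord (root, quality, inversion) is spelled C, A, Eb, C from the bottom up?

A diminished, first inversion

The distinct note names are C, A, Eb. Stacked in thirds they read A–C–Eb, which is a diminished triad on A.
C is the third of A diminished; third in the bass means first inversion (figured bass 6).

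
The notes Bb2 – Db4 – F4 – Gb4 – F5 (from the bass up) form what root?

The distinct letter names are Bb, Db, F, Gb. Arranged as a stack of thirds they read Gb–Bb–Db–F, so Gb is the root (a Gb major seventh chord).

Gb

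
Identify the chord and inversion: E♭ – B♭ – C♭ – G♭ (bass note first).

Cb major seventh, first inversion

The pitch classes Eb, Bb, Cb, Gb arrange in thirds as Cb–Eb–Gb–Bb: a Cb major seventh chord.
With the third (Eb) in the bass, the chord is in first inversion (figured bass 6/5).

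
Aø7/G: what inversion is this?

third inversion

Aø7/G means A half-diminished seventh with G in the bass. G is the seventh of A half-diminished seventh (A–C–Eb–G), so this is third inversion.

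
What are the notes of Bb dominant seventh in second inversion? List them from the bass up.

Bb dominant seventh is Bb–D–F–Ab. Second inversion puts the fifth (F) in the bass, with the remaining tones above: F, Ab, Bb, D.

F, Ab, Bb, D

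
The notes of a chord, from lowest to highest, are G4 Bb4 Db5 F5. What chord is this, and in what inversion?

G half-diminished seventh, root position

The distinct note names are G, Bb, Db, F. Stacked in thirds they read G–Bb–Db–F, which is a half-diminished seventh chord on G.
With the root (G) in the bass, the chord is in root position (figured bass 7).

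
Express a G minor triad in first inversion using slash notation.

First inversion of G minor has the third (Bb) in the bass. As a slash chord: Gm/Bb.

Gm/Bb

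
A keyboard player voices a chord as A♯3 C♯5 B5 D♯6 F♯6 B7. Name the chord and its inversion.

B major ninth, third inversion

The distinct note names are A#, C#, B, D#, F#. Stacked in thirds they read B–D#–F#–A#–C#, which is a major ninth chord on B.
The lowest note is A#, the seventh of the chord, so this is third inversion.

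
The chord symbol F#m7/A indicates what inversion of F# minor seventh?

F#m7/A means F# minor seventh with A in the bass. A is the third of F# minor seventh (F#–A–C#–E), so this is first inversion.

first inversion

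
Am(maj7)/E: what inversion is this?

second inversion

Am(maj7)/E means A minor-major seventh with E in the bass. E is the fifth of A minor-major seventh (A–C–E–G#), so this is second inversion.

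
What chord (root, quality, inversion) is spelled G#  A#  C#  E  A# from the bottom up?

A# half-diminished seventh, third inversion

The pitch classes G#, A#, C#, E arrange in thirds as A#–C#–E–G#: an A# half-diminished seventh chord.
The lowest note is G#, the seventh of the chord, so this is third inversion (figured bass 4/2).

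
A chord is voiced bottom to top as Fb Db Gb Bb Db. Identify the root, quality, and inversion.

Reducing to letter names: Fb, Db, Gb, Bb. These stack in thirds as Gb–Bb–Db–Fb — a Gb dominant seventh chord.
Fb is the seventh of Gb dominant seventh; seventh in the bass means third inversion (figured bass 4/2).

Gb dominant seventh, third inversion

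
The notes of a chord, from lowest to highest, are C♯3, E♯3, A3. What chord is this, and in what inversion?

A augmented, first inversion

The pitch classes C#, E#, A arrange in thirds as A–C#–E#: an A augmented triad.
With the third (C#) in the bass, the chord is in first inversion (figured bass 6).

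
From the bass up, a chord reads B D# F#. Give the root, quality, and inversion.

The pitch classes B, D#, F# arrange in thirds as B–D#–F#: a B major triad.
With the root (B) in the bass, the chord is in root position (figured bass 5/3).

B major, root position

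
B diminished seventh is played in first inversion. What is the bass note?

D

The third of B diminished seventh (B–D–F–Ab) is D; that is the bass in first inversion.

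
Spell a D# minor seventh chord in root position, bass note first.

D#, F#, A#, C#

D# minor seventh is D#–F#–A#–C#. Root position puts the root (D#) in the bass, with the remaining tones above: D#, F#, A#, C#.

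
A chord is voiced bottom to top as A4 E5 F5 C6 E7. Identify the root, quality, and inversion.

The distinct note names are A, E, F, C. Stacked in thirds they read F–A–C–E, which is a major seventh chord on F.
With the third (A) in the bass, the chord is in first inversion (figured bass 6/5).

F major seventh, first inversion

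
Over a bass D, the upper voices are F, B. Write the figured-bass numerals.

6

The notes D, F, B stack in thirds as B–D–F — a B diminished triad. The bass D is the third, so this is first inversion: figured 6.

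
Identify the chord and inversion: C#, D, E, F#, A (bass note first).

D major ninth, third inversion

Reducing to letter names: C#, D, E, F#, A. These stack in thirds as D–F#–A–C#–E — a D major ninth chord.
With the seventh (C#) in the bass, the chord is in third inversion.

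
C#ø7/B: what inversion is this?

C#ø7/B means C# half-diminished seventh with B in the bass. B is the seventh of C# half-diminished seventh (C#–E–G–B), so this is third inversion.

third inversion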